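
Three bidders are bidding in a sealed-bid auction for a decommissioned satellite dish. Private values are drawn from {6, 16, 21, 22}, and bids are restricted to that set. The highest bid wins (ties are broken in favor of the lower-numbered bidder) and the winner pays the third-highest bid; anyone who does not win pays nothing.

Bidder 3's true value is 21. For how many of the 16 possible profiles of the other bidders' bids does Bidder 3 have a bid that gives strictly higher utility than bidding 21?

Others bid (6, 21): truth gives 0; bid 22 gives 15 > 0. Violating.
Others bid (16, 21): truth gives 0; bid 22 gives 5 > 0. Violating.
Others bid (21, 6): truth gives 0; bid 22 gives 15 > 0. Violating.
Others bid (21, 16): truth gives 0; bid 22 gives 5 > 0. Violating.
Others bid (6, 6): truth gives 15; no alternative beats it.
Others bid (6, 16): truth gives 15; no alternative beats it.
(Checking all 16 profiles: 4 have a profitable deviation, 12 do not.)

4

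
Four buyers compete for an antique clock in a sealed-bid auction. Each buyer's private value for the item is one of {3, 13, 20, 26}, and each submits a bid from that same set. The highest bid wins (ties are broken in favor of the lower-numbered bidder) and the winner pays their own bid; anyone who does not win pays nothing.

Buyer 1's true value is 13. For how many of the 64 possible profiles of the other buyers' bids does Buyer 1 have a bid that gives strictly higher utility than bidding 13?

Others bid (3, 3, 3): truth gives 0; bid 3 gives 10 > 0. Violating.
Others bid (3, 3, 13): truth gives 0; no alternative beats it.
Others bid (3, 3, 20): truth gives 0; no alternative beats it.
(Checking all 64 profiles: 1 has a profitable deviation, 63 do not.)

1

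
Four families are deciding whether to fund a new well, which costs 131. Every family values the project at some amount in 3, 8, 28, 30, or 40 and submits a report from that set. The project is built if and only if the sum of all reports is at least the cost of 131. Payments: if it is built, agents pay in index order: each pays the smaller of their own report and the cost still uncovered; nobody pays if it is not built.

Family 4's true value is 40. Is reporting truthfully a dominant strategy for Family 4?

Yes

Check each profile of the others' reports and compare truth against every alternative report.
Others report (30, 30, 40): truth gives 9, best alternative gives 0.
Others report (30, 40, 30): truth gives 9, best alternative gives 0.
Others report (40, 30, 30): truth gives 9, best alternative gives 0.
Others report (28, 30, 40): truth gives 7, best alternative gives 0.
Others report (28, 40, 30): truth gives 7, best alternative gives 0.
Others report (30, 28, 40): truth gives 7, best alternative gives 0.
(Remaining 119 profiles checked similarly; truth is weakly best in each.)
In every case the truthful report is at least as good as any alternative, so it is a dominant strategy.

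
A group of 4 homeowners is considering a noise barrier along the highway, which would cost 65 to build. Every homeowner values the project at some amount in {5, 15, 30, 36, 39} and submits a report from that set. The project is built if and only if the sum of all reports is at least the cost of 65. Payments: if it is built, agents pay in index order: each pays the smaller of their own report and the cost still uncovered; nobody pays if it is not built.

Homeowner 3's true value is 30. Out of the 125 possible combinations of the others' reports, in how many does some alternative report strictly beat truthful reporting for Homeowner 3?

Others report (5, 15, 30): truth gives 0; report 15 gives 15 > 0. Violating.
Others report (5, 15, 36): truth gives 0; report 15 gives 15 > 0. Violating.
Others report (5, 15, 39): truth gives 0; report 15 gives 15 > 0. Violating.
Others report (5, 30, 15): truth gives 0; report 15 gives 15 > 0. Violating.
Others report (5, 5, 5): truth gives 0; no alternative beats it.
Others report (5, 5, 15): truth gives 0; no alternative beats it.
(Checking all 125 profiles: 59 have a profitable deviation, 66 do not.)

59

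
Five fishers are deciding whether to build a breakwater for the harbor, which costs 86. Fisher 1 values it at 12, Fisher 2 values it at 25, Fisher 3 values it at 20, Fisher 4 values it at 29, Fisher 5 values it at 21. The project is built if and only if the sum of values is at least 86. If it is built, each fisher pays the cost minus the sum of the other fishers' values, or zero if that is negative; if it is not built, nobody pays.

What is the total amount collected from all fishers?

12

Total value 107 ≥ cost 86, so it is built.
Fisher 1: others sum to 95; max(0, 86 - 95) = 0.
Fisher 2: others sum to 82; max(0, 86 - 82) = 4.
Fisher 3: others sum to 87; max(0, 86 - 87) = 0.
Fisher 4: others sum to 78; max(0, 86 - 78) = 8.
Fisher 5: others sum to 86; max(0, 86 - 86) = 0.
Total collected = 0 + 4 + 0 + 8 + 0 = 12.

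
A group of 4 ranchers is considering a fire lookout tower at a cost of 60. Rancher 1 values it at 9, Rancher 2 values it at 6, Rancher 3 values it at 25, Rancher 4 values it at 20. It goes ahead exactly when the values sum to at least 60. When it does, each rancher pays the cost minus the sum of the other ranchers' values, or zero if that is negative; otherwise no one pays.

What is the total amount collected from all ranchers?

60

Total value 60 ≥ cost 60, so it is built.
Rancher 1: others sum to 51; max(0, 60 - 51) = 9.
Rancher 2: others sum to 54; max(0, 60 - 54) = 6.
Rancher 3: others sum to 35; max(0, 60 - 35) = 25.
Rancher 4: others sum to 40; max(0, 60 - 40) = 20.
Total collected = 9 + 6 + 25 + 20 = 60.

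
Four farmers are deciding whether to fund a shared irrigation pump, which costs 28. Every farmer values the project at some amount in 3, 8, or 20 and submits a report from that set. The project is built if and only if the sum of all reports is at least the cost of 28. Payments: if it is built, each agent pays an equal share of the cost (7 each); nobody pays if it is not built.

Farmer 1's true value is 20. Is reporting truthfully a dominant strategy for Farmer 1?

Check each profile of the others' reports and compare truth against every alternative report.
Others report (3, 3, 3): truth gives 13, best alternative gives 0.
Others report (3, 3, 8): truth gives 13, best alternative gives 0.
Others report (3, 8, 3): truth gives 13, best alternative gives 0.
Others report (3, 8, 8): truth gives 13, best alternative gives 0.
Others report (8, 3, 3): truth gives 13, best alternative gives 0.
Others report (8, 3, 8): truth gives 13, best alternative gives 0.
(Remaining 21 profiles checked similarly; truth is weakly best in each.)
In every case the truthful report is at least as good as any alternative, so it is a dominant strategy.

Yes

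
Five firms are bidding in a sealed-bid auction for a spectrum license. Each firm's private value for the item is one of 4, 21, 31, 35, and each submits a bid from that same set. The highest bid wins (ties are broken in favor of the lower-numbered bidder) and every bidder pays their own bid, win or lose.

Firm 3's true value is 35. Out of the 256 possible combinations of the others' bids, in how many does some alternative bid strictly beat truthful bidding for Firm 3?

Others bid (4, 4, 4, 4): truth gives 0; bid 21 gives 14 > 0. Violating.
Others bid (4, 4, 4, 21): truth gives 0; bid 21 gives 14 > 0. Violating.
Others bid (4, 4, 4, 31): truth gives 0; bid 31 gives 4 > 0. Violating.
Others bid (4, 4, 21, 4): truth gives 0; bid 21 gives 14 > 0. Violating.
Others bid (4, 4, 4, 35): truth gives 0; no alternative beats it.
Others bid (4, 4, 21, 35): truth gives 0; no alternative beats it.
(Checking all 256 profiles: 148 have a profitable deviation, 108 do not.)

148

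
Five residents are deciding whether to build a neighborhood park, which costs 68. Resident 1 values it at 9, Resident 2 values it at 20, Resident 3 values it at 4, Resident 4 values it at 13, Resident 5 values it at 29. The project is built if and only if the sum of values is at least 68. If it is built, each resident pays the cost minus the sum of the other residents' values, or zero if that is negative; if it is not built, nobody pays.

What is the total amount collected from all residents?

Total value 75 ≥ cost 68, so it is built.
Resident 1: others sum to 66; max(0, 68 - 66) = 2.
Resident 2: others sum to 55; max(0, 68 - 55) = 13.
Resident 3: others sum to 71; max(0, 68 - 71) = 0.
Resident 4: others sum to 62; max(0, 68 - 62) = 6.
Resident 5: others sum to 46; max(0, 68 - 46) = 22.
Total collected = 2 + 13 + 0 + 6 + 22 = 43.

43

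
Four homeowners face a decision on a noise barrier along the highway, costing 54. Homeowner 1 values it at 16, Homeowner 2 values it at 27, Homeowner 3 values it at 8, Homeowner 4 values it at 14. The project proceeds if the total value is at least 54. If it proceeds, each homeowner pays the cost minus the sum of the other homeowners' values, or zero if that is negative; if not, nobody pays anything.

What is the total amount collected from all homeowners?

24

Total value 65 ≥ cost 54, so it is built.
Homeowner 1: others sum to 49; max(0, 54 - 49) = 5.
Homeowner 2: others sum to 38; max(0, 54 - 38) = 16.
Homeowner 3: others sum to 57; max(0, 54 - 57) = 0.
Homeowner 4: others sum to 51; max(0, 54 - 51) = 3.
Total collected = 5 + 16 + 0 + 3 = 24.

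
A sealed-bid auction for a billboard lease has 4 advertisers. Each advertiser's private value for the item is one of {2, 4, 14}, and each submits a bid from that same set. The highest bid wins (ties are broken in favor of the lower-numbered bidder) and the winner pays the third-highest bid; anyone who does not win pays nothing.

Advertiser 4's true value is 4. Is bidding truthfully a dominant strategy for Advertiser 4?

No

Consider the case where Advertiser 1 bids 2, Advertiser 2 bids 2 and Advertiser 3 bids 4.
Truthful bid 4: loses, pays 0, utility 0.
Bid 14 instead: wins, pays 2, utility 4 - 2 = 2.
Since 2 > 0, bidding 14 is strictly better here, so truthful bidding is not dominant.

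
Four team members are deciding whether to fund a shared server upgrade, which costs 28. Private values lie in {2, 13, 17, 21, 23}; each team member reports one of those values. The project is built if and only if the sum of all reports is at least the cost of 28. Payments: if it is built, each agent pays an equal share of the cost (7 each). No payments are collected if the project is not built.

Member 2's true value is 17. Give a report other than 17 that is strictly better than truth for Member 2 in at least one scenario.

23

Suppose Member 1 reports 2, Member 3 reports 2 and Member 4 reports 2.
Report 17: project not built, utility 0.
Report 23: project built, pays 7, utility 17 - 7 = 10.
So reporting 23 beats truth here (10 > 0).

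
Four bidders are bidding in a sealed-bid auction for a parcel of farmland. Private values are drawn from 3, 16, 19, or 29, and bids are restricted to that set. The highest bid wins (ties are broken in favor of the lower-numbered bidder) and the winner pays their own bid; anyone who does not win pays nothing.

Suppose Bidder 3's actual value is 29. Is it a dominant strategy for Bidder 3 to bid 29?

Consider the case where Bidder 1 bids 3, Bidder 2 bids 3 and Bidder 4 bids 3.
Truthful bid 29: wins, pays 29, utility 29 - 29 = 0.
Bid 16 instead: wins, pays 16, utility 29 - 16 = 13.
Since 13 > 0, bidding 16 is strictly better here, so truthful bidding is not dominant.

No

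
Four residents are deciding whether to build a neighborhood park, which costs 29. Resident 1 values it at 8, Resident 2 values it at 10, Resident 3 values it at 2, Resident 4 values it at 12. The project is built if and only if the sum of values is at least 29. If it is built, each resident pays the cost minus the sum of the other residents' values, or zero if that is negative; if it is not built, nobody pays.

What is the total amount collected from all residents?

Total value 32 ≥ cost 29, so it is built.
Resident 1: others sum to 24; max(0, 29 - 24) = 5.
Resident 2: others sum to 22; max(0, 29 - 22) = 7.
Resident 3: others sum to 30; max(0, 29 - 30) = 0.
Resident 4: others sum to 20; max(0, 29 - 20) = 9.
Total collected = 5 + 7 + 0 + 9 = 21.

21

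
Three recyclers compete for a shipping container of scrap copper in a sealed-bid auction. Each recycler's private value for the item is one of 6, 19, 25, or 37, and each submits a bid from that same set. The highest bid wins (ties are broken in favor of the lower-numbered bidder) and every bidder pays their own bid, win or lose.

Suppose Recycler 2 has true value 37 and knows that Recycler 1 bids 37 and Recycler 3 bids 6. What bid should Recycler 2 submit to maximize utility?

6

Bid 6: loses but pays 6, utility -6.
Bid 19: loses but pays 19, utility -19.
Bid 25: loses but pays 25, utility -25.
Bid 37: loses but pays 37, utility -37.
The best choice is 6 with utility -6.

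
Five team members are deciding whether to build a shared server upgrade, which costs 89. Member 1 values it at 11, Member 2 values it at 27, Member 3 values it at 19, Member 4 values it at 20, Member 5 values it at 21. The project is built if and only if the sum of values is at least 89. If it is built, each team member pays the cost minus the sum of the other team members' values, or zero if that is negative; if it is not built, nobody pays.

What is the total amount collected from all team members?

53

Total value 98 ≥ cost 89, so it is built.
Member 1: others sum to 87; max(0, 89 - 87) = 2.
Member 2: others sum to 71; max(0, 89 - 71) = 18.
Member 3: others sum to 79; max(0, 89 - 79) = 10.
Member 4: others sum to 78; max(0, 89 - 78) = 11.
Member 5: others sum to 77; max(0, 89 - 77) = 12.
Total collected = 2 + 18 + 10 + 11 + 12 = 53.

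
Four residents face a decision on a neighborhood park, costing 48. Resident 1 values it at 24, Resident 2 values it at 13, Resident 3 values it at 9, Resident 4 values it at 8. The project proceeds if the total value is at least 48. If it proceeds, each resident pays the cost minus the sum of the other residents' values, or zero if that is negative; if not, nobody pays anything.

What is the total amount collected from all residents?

Total value 54 ≥ cost 48, so it is built.
Resident 1: others sum to 30; max(0, 48 - 30) = 18.
Resident 2: others sum to 41; max(0, 48 - 41) = 7.
Resident 3: others sum to 45; max(0, 48 - 45) = 3.
Resident 4: others sum to 46; max(0, 48 - 46) = 2.
Total collected = 18 + 7 + 3 + 2 = 30.

30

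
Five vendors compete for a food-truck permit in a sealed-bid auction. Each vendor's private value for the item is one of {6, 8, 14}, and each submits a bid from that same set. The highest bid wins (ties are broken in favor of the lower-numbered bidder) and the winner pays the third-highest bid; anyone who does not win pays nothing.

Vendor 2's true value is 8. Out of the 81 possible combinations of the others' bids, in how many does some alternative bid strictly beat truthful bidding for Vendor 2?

4

Others bid (6, 6, 6, 14): truth gives 0; bid 14 gives 2 > 0. Violating.
Others bid (6, 6, 14, 6): truth gives 0; bid 14 gives 2 > 0. Violating.
Others bid (6, 14, 6, 6): truth gives 0; bid 14 gives 2 > 0. Violating.
Others bid (8, 6, 6, 6): truth gives 0; bid 14 gives 2 > 0. Violating.
Others bid (6, 6, 6, 6): truth gives 2; no alternative beats it.
Others bid (6, 6, 6, 8): truth gives 2; no alternative beats it.
(Checking all 81 profiles: 4 have a profitable deviation, 77 do not.)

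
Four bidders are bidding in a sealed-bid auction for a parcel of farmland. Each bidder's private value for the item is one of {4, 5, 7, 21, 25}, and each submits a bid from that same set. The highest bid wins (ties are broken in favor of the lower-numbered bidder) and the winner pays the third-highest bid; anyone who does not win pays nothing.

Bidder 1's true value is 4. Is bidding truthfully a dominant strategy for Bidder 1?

Check each profile of the others' bids and compare truth against every alternative bid.
Others bid (4, 5, 5): truth gives 0, best alternative gives -1.
Others bid (5, 4, 5): truth gives 0, best alternative gives -1.
Others bid (5, 5, 4): truth gives 0, best alternative gives -1.
Others bid (5, 5, 5): truth gives 0, best alternative gives -1.
Others bid (4, 4, 4): truth gives 0, best alternative gives 0.
Others bid (4, 4, 5): truth gives 0, best alternative gives 0.
(Remaining 119 profiles checked similarly; truth is weakly best in each.)
In every case the truthful bid is at least as good as any alternative, so it is a dominant strategy.

Yes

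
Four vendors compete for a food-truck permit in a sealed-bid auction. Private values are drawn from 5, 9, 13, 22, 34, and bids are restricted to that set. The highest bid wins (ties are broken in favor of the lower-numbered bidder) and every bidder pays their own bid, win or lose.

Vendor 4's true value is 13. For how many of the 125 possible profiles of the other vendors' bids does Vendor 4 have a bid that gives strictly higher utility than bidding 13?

118

Others bid (5, 5, 5): truth gives 0; bid 9 gives 4 > 0. Violating.
Others bid (5, 5, 13): truth gives -13; bid 5 gives -5 > -13. Violating.
Others bid (5, 5, 22): truth gives -13; bid 5 gives -5 > -13. Violating.
Others bid (5, 5, 34): truth gives -13; bid 5 gives -5 > -13. Violating.
Others bid (5, 5, 9): truth gives 0; no alternative beats it.
Others bid (5, 9, 5): truth gives 0; no alternative beats it.
(Checking all 125 profiles: 118 have a profitable deviation, 7 do not.)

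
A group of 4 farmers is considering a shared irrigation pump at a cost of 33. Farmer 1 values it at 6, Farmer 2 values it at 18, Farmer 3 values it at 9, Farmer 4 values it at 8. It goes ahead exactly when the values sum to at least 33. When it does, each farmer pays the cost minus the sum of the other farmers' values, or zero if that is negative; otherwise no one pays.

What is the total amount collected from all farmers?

Total value 41 ≥ cost 33, so it is built.
Farmer 1: others sum to 35; max(0, 33 - 35) = 0.
Farmer 2: others sum to 23; max(0, 33 - 23) = 10.
Farmer 3: others sum to 32; max(0, 33 - 32) = 1.
Farmer 4: others sum to 33; max(0, 33 - 33) = 0.
Total collected = 0 + 10 + 1 + 0 = 11.

11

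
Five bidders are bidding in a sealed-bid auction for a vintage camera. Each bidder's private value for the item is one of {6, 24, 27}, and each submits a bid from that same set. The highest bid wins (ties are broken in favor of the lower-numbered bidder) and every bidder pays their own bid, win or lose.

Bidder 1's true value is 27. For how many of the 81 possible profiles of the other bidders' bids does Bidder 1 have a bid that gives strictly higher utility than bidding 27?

16

Others bid (6, 6, 6, 6): truth gives 0; bid 6 gives 21 > 0. Violating.
Others bid (6, 6, 6, 24): truth gives 0; bid 24 gives 3 > 0. Violating.
Others bid (6, 6, 24, 6): truth gives 0; bid 24 gives 3 > 0. Violating.
Others bid (6, 6, 24, 24): truth gives 0; bid 24 gives 3 > 0. Violating.
Others bid (6, 6, 6, 27): truth gives 0; no alternative beats it.
Others bid (6, 6, 24, 27): truth gives 0; no alternative beats it.
(Checking all 81 profiles: 16 have a profitable deviation, 65 do not.)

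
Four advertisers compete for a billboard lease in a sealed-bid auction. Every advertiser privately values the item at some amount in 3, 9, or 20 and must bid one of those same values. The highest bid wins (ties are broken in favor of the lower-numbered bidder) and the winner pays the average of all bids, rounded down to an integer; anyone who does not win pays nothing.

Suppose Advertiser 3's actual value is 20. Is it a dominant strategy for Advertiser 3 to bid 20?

Consider the case where Advertiser 1 bids 3, Advertiser 2 bids 3 and Advertiser 4 bids 3.
Truthful bid 20: wins, pays 7, utility 20 - 7 = 13.
Bid 9 instead: wins, pays 4, utility 20 - 4 = 16.
Since 16 > 13, bidding 9 is strictly better here, so truthful bidding is not dominant.

No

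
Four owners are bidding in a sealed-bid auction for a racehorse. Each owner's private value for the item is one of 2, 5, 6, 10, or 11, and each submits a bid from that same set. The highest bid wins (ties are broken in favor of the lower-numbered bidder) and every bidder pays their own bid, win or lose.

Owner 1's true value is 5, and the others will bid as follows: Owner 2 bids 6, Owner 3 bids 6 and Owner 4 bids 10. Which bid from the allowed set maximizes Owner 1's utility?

Bid 2: loses but pays 2, utility -2.
Bid 5: loses but pays 5, utility -5.
Bid 6: loses but pays 6, utility -6.
Bid 10: wins, pays 10, utility 5 - 10 = -5.
Bid 11: wins, pays 11, utility 5 - 11 = -6.
The best choice is 2 with utility -2.

2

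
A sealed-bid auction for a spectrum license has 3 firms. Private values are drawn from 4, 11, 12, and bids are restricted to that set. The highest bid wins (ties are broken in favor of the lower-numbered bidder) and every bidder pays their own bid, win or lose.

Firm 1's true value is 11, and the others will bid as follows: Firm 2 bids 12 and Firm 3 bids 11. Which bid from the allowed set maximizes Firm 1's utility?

12

Bid 4: loses but pays 4, utility -4.
Bid 11: loses but pays 11, utility -11.
Bid 12: wins, pays 12, utility 11 - 12 = -1.
The best choice is 12 with utility -1.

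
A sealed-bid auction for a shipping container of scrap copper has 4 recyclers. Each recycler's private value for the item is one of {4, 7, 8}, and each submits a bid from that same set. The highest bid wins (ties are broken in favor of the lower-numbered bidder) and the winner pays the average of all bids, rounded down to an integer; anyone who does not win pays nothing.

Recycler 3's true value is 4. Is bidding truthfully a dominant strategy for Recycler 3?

Yes

Check each profile of the others' bids and compare truth against every alternative bid.
Others bid (4, 4, 7): truth gives 0, best alternative gives -1.
Others bid (4, 4, 4): truth gives 0, best alternative gives 0.
Others bid (4, 4, 8): truth gives 0, best alternative gives 0.
Others bid (4, 7, 4): truth gives 0, best alternative gives 0.
Others bid (4, 7, 7): truth gives 0, best alternative gives 0.
Others bid (4, 7, 8): truth gives 0, best alternative gives 0.
(Remaining 21 profiles checked similarly; truth is weakly best in each.)
In every case the truthful bid is at least as good as any alternative, so it is a dominant strategy.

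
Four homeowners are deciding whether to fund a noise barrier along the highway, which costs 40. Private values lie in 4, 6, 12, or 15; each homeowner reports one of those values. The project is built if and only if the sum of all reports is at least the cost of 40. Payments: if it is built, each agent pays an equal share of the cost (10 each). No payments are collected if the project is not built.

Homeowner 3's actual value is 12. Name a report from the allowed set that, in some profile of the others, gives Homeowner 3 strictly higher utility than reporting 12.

Suppose Homeowner 1 reports 4, Homeowner 2 reports 6 and Homeowner 4 reports 15.
Report 12: project not built, utility 0.
Report 15: project built, pays 10, utility 12 - 10 = 2.
So reporting 15 beats truth here (2 > 0).

15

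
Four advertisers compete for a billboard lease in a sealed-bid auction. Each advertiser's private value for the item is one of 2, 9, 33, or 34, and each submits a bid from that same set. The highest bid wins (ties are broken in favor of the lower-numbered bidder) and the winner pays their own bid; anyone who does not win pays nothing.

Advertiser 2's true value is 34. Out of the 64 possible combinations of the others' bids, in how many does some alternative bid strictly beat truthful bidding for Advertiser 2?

18

Others bid (2, 2, 2): truth gives 0; bid 9 gives 25 > 0. Violating.
Others bid (2, 2, 9): truth gives 0; bid 9 gives 25 > 0. Violating.
Others bid (2, 2, 33): truth gives 0; bid 33 gives 1 > 0. Violating.
Others bid (2, 9, 2): truth gives 0; bid 9 gives 25 > 0. Violating.
Others bid (2, 2, 34): truth gives 0; no alternative beats it.
Others bid (2, 9, 34): truth gives 0; no alternative beats it.
(Checking all 64 profiles: 18 have a profitable deviation, 46 do not.)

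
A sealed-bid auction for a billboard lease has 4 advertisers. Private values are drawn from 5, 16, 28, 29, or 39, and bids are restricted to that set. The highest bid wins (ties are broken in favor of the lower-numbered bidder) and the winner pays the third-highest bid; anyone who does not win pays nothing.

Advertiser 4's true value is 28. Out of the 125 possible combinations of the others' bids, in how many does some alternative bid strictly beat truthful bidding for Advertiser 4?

Others bid (5, 5, 28): truth gives 0; bid 29 gives 23 > 0. Violating.
Others bid (5, 5, 29): truth gives 0; bid 39 gives 23 > 0. Violating.
Others bid (5, 16, 28): truth gives 0; bid 29 gives 12 > 0. Violating.
Others bid (5, 16, 29): truth gives 0; bid 39 gives 12 > 0. Violating.
Others bid (5, 5, 5): truth gives 23; no alternative beats it.
Others bid (5, 5, 16): truth gives 23; no alternative beats it.
(Checking all 125 profiles: 24 have a profitable deviation, 101 do not.)

24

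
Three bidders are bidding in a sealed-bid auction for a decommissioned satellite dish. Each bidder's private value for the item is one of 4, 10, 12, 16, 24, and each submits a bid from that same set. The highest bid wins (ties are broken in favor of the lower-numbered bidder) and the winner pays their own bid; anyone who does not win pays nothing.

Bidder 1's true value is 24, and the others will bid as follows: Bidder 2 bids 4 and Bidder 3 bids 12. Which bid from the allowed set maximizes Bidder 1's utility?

12

Bid 4: loses, pays 0, utility 0.
Bid 10: loses, pays 0, utility 0.
Bid 12: wins, pays 12, utility 24 - 12 = 12.
Bid 16: wins, pays 16, utility 24 - 16 = 8.
Bid 24: wins, pays 24, utility 24 - 24 = 0.
The best choice is 12 with utility 12.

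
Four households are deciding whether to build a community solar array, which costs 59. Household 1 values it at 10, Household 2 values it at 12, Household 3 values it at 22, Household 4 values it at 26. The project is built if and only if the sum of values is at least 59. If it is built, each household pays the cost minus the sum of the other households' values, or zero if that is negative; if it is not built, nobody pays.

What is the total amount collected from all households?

Total value 70 ≥ cost 59, so it is built.
Household 1: others sum to 60; max(0, 59 - 60) = 0.
Household 2: others sum to 58; max(0, 59 - 58) = 1.
Household 3: others sum to 48; max(0, 59 - 48) = 11.
Household 4: others sum to 44; max(0, 59 - 44) = 15.
Total collected = 0 + 1 + 11 + 15 = 27.

27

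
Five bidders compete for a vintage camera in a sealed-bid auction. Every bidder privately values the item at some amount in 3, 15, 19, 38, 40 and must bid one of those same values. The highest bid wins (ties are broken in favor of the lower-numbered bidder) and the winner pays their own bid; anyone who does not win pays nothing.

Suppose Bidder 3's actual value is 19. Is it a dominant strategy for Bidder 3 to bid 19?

No

Consider the case where Bidder 1 bids 3, Bidder 2 bids 3, Bidder 4 bids 3 and Bidder 5 bids 3.
Truthful bid 19: wins, pays 19, utility 19 - 19 = 0.
Bid 15 instead: wins, pays 15, utility 19 - 15 = 4.
Since 4 > 0, bidding 15 is strictly better here, so truthful bidding is not dominant.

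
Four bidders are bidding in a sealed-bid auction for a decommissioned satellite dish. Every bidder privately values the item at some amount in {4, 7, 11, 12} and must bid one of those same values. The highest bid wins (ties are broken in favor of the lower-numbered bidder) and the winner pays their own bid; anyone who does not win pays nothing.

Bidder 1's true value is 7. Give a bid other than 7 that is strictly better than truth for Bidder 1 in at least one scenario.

4

Suppose Bidder 2 bids 4, Bidder 3 bids 4 and Bidder 4 bids 4.
Bid 7: wins, pays 7, utility 7 - 7 = 0.
Bid 4: wins, pays 4, utility 7 - 4 = 3.
So bidding 4 beats truth here (3 > 0).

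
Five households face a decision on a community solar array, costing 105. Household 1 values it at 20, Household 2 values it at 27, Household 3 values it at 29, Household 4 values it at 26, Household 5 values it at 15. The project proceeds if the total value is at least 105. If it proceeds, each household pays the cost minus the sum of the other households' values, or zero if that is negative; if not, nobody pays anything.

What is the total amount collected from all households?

Total value 117 ≥ cost 105, so it is built.
Household 1: others sum to 97; max(0, 105 - 97) = 8.
Household 2: others sum to 90; max(0, 105 - 90) = 15.
Household 3: others sum to 88; max(0, 105 - 88) = 17.
Household 4: others sum to 91; max(0, 105 - 91) = 14.
Household 5: others sum to 102; max(0, 105 - 102) = 3.
Total collected = 8 + 15 + 17 + 14 + 3 = 57.

57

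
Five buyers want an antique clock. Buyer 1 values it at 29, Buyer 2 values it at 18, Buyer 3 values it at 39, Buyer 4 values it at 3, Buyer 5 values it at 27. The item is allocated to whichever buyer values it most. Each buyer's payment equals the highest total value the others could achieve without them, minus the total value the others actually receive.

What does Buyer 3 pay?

Buyer 3 has the highest value and receives the item.
Without Buyer 3, the item would go to the next-highest value, 29, so the others could achieve 29.
With Buyer 3 present and winning, the others receive nothing, so their total is 0.
Payment = 29 - 0 = 29.

29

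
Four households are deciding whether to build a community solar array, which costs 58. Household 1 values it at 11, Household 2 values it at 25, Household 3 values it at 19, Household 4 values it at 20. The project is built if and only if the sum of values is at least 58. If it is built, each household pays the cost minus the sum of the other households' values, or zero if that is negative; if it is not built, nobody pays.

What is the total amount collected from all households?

13

Total value 75 ≥ cost 58, so it is built.
Household 1: others sum to 64; max(0, 58 - 64) = 0.
Household 2: others sum to 50; max(0, 58 - 50) = 8.
Household 3: others sum to 56; max(0, 58 - 56) = 2.
Household 4: others sum to 55; max(0, 58 - 55) = 3.
Total collected = 0 + 8 + 2 + 3 = 13.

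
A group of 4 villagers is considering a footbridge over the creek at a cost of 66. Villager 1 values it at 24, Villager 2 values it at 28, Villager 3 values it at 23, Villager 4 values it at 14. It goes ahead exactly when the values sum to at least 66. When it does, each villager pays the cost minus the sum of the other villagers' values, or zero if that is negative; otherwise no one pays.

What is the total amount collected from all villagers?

6

Total value 89 ≥ cost 66, so it is built.
Villager 1: others sum to 65; max(0, 66 - 65) = 1.
Villager 2: others sum to 61; max(0, 66 - 61) = 5.
Villager 3: others sum to 66; max(0, 66 - 66) = 0.
Villager 4: others sum to 75; max(0, 66 - 75) = 0.
Total collected = 1 + 5 + 0 + 0 = 6.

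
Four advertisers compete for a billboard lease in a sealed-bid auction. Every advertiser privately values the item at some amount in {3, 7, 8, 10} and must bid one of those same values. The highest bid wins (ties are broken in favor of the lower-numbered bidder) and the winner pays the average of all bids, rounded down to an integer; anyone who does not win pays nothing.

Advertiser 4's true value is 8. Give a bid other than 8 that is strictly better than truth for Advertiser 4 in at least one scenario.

10

Suppose Advertiser 1 bids 3, Advertiser 2 bids 3 and Advertiser 3 bids 8.
Bid 8: loses, pays 0, utility 0.
Bid 10: wins, pays 6, utility 8 - 6 = 2.
So bidding 10 beats truth here (2 > 0).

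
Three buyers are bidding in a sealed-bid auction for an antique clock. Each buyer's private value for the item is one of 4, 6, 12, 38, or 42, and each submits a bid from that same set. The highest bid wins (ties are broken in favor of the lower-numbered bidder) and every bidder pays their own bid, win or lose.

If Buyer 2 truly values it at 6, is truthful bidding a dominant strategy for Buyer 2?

No

Consider the case where Buyer 1 bids 4 and Buyer 3 bids 12.
Truthful bid 6: loses but pays 6, utility -6.
Bid 4 instead: loses but pays 4, utility -4.
Since -4 > -6, bidding 4 is strictly better here, so truthful bidding is not dominant.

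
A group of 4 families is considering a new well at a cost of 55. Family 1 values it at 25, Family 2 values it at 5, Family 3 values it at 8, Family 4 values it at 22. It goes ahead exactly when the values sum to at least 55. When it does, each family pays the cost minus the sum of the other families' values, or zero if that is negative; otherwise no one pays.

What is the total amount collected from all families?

40

Total value 60 ≥ cost 55, so it is built.
Family 1: others sum to 35; max(0, 55 - 35) = 20.
Family 2: others sum to 55; max(0, 55 - 55) = 0.
Family 3: others sum to 52; max(0, 55 - 52) = 3.
Family 4: others sum to 38; max(0, 55 - 38) = 17.
Total collected = 20 + 0 + 3 + 17 = 40.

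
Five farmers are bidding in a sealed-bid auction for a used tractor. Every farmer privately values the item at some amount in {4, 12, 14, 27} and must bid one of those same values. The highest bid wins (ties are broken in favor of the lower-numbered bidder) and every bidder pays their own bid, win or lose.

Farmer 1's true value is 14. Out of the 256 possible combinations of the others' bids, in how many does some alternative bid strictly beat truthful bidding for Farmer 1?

191

Others bid (4, 4, 4, 4): truth gives 0; bid 4 gives 10 > 0. Violating.
Others bid (4, 4, 4, 12): truth gives 0; bid 12 gives 2 > 0. Violating.
Others bid (4, 4, 4, 27): truth gives -14; bid 4 gives -4 > -14. Violating.
Others bid (4, 4, 12, 4): truth gives 0; bid 12 gives 2 > 0. Violating.
Others bid (4, 4, 4, 14): truth gives 0; no alternative beats it.
Others bid (4, 4, 12, 14): truth gives 0; no alternative beats it.
(Checking all 256 profiles: 191 have a profitable deviation, 65 do not.)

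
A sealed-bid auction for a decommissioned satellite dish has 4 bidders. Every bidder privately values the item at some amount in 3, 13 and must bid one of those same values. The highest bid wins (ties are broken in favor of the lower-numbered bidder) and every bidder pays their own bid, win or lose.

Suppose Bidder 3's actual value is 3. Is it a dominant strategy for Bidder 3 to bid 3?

Yes

Check each profile of the others' bids and compare truth against every alternative bid.
Others bid (3, 13, 3): truth gives -3, best alternative gives -13.
Others bid (3, 13, 13): truth gives -3, best alternative gives -13.
Others bid (13, 3, 3): truth gives -3, best alternative gives -13.
Others bid (13, 3, 13): truth gives -3, best alternative gives -13.
Others bid (13, 13, 3): truth gives -3, best alternative gives -13.
Others bid (13, 13, 13): truth gives -3, best alternative gives -13.
(Remaining 2 profiles checked similarly; truth is weakly best in each.)
In every case the truthful bid is at least as good as any alternative, so it is a dominant strategy.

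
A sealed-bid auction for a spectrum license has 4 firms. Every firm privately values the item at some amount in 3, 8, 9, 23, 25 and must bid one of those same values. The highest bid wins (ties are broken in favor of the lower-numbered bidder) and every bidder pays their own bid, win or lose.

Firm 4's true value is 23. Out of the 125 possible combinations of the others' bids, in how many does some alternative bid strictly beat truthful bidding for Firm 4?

Others bid (3, 3, 3): truth gives 0; bid 8 gives 15 > 0. Violating.
Others bid (3, 3, 8): truth gives 0; bid 9 gives 14 > 0. Violating.
Others bid (3, 3, 23): truth gives -23; bid 25 gives -2 > -23. Violating.
Others bid (3, 3, 25): truth gives -23; bid 3 gives -3 > -23. Violating.
Others bid (3, 3, 9): truth gives 0; no alternative beats it.
Others bid (3, 8, 9): truth gives 0; no alternative beats it.
(Checking all 125 profiles: 106 have a profitable deviation, 19 do not.)

106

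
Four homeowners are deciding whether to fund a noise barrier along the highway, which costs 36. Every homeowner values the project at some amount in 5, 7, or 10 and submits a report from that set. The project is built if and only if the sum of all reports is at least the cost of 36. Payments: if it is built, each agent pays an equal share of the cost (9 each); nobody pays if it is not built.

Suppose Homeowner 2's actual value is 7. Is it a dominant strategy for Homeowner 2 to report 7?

No

Consider the case where Homeowner 1 reports 10, Homeowner 3 reports 10 and Homeowner 4 reports 10.
Truthful report 7: project built, pays 9, utility 7 - 9 = -2.
Report 5 instead: project not built, utility 0.
Since 0 > -2, reporting 5 is strictly better here, so truthful reporting is not dominant.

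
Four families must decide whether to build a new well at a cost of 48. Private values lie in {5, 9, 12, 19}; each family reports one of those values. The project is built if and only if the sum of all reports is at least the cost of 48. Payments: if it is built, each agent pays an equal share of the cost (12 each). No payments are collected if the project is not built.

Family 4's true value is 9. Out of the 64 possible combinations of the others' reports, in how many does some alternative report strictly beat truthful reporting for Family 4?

Others report (9, 12, 19): truth gives -3; report 5 gives 0 > -3. Violating.
Others report (9, 19, 12): truth gives -3; report 5 gives 0 > -3. Violating.
Others report (12, 9, 19): truth gives -3; report 5 gives 0 > -3. Violating.
Others report (12, 19, 9): truth gives -3; report 5 gives 0 > -3. Violating.
Others report (5, 5, 5): truth gives 0; no alternative beats it.
Others report (5, 5, 9): truth gives 0; no alternative beats it.
(Checking all 64 profiles: 6 have a profitable deviation, 58 do not.)

6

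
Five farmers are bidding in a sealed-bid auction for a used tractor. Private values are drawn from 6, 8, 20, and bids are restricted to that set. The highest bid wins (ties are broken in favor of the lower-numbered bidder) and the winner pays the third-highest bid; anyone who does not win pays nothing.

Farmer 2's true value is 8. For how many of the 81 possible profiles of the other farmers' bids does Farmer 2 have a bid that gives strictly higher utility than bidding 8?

Others bid (6, 6, 6, 20): truth gives 0; bid 20 gives 2 > 0. Violating.
Others bid (6, 6, 20, 6): truth gives 0; bid 20 gives 2 > 0. Violating.
Others bid (6, 20, 6, 6): truth gives 0; bid 20 gives 2 > 0. Violating.
Others bid (8, 6, 6, 6): truth gives 0; bid 20 gives 2 > 0. Violating.
Others bid (6, 6, 6, 6): truth gives 2; no alternative beats it.
Others bid (6, 6, 6, 8): truth gives 2; no alternative beats it.
(Checking all 81 profiles: 4 have a profitable deviation, 77 do not.)

4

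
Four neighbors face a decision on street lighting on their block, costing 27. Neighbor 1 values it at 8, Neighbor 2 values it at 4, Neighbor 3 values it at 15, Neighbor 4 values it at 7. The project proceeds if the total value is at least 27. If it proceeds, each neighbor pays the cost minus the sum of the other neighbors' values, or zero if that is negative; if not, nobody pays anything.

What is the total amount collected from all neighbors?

9

Total value 34 ≥ cost 27, so it is built.
Neighbor 1: others sum to 26; max(0, 27 - 26) = 1.
Neighbor 2: others sum to 30; max(0, 27 - 30) = 0.
Neighbor 3: others sum to 19; max(0, 27 - 19) = 8.
Neighbor 4: others sum to 27; max(0, 27 - 27) = 0.
Total collected = 1 + 0 + 8 + 0 = 9.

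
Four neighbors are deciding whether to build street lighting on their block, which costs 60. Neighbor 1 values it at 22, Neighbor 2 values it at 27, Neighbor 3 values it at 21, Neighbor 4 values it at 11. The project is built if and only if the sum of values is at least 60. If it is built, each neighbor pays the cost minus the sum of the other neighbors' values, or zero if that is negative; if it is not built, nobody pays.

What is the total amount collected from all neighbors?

Total value 81 ≥ cost 60, so it is built.
Neighbor 1: others sum to 59; max(0, 60 - 59) = 1.
Neighbor 2: others sum to 54; max(0, 60 - 54) = 6.
Neighbor 3: others sum to 60; max(0, 60 - 60) = 0.
Neighbor 4: others sum to 70; max(0, 60 - 70) = 0.
Total collected = 1 + 6 + 0 + 0 = 7.

7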